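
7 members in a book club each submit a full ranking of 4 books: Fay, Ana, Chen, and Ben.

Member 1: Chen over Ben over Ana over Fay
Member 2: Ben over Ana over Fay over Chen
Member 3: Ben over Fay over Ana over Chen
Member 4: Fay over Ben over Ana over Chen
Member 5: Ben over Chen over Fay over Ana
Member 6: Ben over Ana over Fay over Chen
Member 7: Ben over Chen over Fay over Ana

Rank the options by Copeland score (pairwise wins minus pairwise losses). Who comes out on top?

Ben

Pairwise results:
  Fay vs Ana: Fay wins 4–3.
  Fay vs Chen: Fay wins 4–3.
  Fay vs Ben: Ben wins 6–1.
  Ana vs Chen: Ana wins 4–3.
  Ana vs Ben: Ben wins 7–0.
  Chen vs Ben: Ben wins 6–1.
Copeland scores (wins − losses):
  Fay: 2 − 1 = 1
  Ana: 1 − 2 = -1
  Chen: 0 − 3 = -3
  Ben: 3 − 0 = 3
Ben has the best Copeland score.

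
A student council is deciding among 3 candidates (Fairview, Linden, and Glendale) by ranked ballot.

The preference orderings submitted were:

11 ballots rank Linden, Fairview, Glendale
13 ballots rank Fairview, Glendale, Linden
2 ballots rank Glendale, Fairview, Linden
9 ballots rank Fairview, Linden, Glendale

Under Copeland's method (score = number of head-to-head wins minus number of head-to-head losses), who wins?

Fairview

Pairwise results:
  Fairview vs Linden: Fairview wins 24–11.
  Fairview vs Glendale: Fairview wins 33–2.
  Linden vs Glendale: Linden wins 20–15.
Copeland scores (wins − losses):
  Fairview: 2 − 0 = 2
  Linden: 1 − 1 = 0
  Glendale: 0 − 2 = -2
Fairview has the best Copeland score.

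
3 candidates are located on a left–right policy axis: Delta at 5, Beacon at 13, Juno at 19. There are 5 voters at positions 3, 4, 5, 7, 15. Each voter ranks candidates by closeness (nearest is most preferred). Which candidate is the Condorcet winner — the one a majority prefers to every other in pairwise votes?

With single-peaked preferences on a line, the Condorcet winner is the candidate closest to the median voter.
The median voter (position 5) is closest to Delta at 5.
Check: Delta vs Beacon — voters closer to Delta: 4 of 5.

Delta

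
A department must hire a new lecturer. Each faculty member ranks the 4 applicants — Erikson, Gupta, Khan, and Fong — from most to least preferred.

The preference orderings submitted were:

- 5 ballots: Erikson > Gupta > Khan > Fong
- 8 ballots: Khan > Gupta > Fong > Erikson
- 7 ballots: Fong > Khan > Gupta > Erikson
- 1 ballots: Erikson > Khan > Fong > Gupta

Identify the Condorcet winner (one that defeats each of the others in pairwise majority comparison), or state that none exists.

Head-to-head results (21 voters total):
Erikson vs Gupta: Gupta wins 15–6.
Erikson vs Khan: Khan wins 15–6.
Erikson vs Fong: Fong wins 15–6.
Gupta vs Khan: Khan wins 16–5.
Gupta vs Fong: Gupta wins 13–8.
Khan vs Fong: Khan wins 14–7.
Khan beats each rival — Erikson (15–6), Gupta (16–5), Fong (14–7) — so Khan is the Condorcet winner.

Khan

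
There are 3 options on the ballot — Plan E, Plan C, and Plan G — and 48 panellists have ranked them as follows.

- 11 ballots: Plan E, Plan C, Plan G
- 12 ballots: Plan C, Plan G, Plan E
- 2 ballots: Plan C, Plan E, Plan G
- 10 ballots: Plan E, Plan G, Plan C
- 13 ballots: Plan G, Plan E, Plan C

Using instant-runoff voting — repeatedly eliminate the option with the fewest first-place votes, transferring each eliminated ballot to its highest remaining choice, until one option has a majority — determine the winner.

Plan E

Round 1: Plan E 21, Plan C 14, Plan G 13. Plan G has the fewest and is eliminated.
Round 2: Plan E 34, Plan C 14. Plan E has a majority.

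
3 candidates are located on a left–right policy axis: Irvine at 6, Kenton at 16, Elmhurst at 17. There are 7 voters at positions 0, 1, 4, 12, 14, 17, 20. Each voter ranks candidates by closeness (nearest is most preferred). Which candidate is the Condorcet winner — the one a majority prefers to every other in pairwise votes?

With single-peaked preferences on a line, the Condorcet winner is the candidate closest to the median voter.
The median voter (position 12) is closest to Kenton at 16.
Check: Kenton vs Elmhurst — voters closer to Kenton: 5 of 7.

Kenton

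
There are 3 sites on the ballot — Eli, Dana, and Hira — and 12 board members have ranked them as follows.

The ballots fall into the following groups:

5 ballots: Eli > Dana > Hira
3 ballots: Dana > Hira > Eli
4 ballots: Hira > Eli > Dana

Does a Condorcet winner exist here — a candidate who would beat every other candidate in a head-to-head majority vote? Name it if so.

None — there is no Condorcet winner

Head-to-head results (12 voters total):
Eli vs Dana: Eli wins 9–3.
Eli vs Hira: Hira wins 7–5.
Dana vs Hira: Dana wins 8–4.
No candidate beats all others: Eli beats Dana beats Hira beats Eli, a majority cycle.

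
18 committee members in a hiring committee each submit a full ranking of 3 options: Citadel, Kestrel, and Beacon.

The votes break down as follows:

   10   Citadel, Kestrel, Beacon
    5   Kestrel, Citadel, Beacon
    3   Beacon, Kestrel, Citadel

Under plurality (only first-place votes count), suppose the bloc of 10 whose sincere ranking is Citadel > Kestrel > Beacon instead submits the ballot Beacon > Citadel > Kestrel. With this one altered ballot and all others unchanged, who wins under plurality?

Beacon

First-place totals with the altered ballot: Citadel 0, Kestrel 5, Beacon 13.
The switch changes the winner from Citadel to Beacon.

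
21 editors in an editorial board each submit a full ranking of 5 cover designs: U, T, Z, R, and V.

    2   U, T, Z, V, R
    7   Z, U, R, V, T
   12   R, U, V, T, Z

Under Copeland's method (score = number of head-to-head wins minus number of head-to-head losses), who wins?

R

Pairwise results:
  U vs T: U wins 21–0.
  U vs Z: U wins 14–7.
  U vs R: R wins 12–9.
  U vs V: U wins 21–0.
  T vs Z: T wins 14–7.
  T vs R: R wins 19–2.
  T vs V: V wins 19–2.
  Z vs R: R wins 12–9.
  Z vs V: V wins 12–9.
  R vs V: R wins 19–2.
Copeland scores (wins − losses):
  U: 3 − 1 = 2
  T: 1 − 3 = -2
  Z: 0 − 4 = -4
  R: 4 − 0 = 4
  V: 2 − 2 = 0
R has the best Copeland score.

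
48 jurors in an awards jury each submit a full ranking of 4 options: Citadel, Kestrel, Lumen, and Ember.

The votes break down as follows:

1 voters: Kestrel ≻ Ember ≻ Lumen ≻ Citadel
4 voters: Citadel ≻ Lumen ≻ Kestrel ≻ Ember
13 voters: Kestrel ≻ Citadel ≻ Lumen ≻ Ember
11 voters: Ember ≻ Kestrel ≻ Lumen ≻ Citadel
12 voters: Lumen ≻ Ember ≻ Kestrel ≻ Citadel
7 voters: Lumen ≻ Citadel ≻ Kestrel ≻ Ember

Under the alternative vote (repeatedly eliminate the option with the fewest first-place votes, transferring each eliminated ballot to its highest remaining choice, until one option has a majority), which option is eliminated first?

Citadel

Round 1: Lumen 19, Kestrel 14, Ember 11, Citadel 4. Citadel has the fewest and is eliminated.
Round 2: Lumen 23, Kestrel 14, Ember 11. Ember has the fewest and is eliminated.
Round 3: Kestrel 25, Lumen 23. Kestrel has a majority.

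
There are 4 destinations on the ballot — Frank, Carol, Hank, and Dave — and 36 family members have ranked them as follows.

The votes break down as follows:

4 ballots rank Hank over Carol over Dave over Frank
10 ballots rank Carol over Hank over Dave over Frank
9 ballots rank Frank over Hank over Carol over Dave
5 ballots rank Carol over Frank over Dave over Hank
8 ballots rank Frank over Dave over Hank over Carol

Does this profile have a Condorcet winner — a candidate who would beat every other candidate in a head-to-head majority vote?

Head-to-head results (36 voters total):
Frank vs Carol: Carol wins 19–17.
Frank vs Hank: Frank wins 22–14.
Frank vs Dave: Frank wins 22–14.
Carol vs Hank: Hank wins 21–15.
Carol vs Dave: Carol wins 28–8.
Hank vs Dave: Hank wins 23–13.
No candidate beats all others: Frank beats Hank beats Carol beats Frank, a majority cycle.

No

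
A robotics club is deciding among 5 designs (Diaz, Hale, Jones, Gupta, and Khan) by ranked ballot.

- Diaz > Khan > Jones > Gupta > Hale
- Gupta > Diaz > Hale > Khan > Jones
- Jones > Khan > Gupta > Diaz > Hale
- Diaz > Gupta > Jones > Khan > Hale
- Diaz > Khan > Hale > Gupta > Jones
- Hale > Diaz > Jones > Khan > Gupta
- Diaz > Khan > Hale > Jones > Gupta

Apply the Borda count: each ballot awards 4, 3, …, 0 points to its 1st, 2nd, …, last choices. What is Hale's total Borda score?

10

Borda scores:
  Diaz: 4 + 3 + 1 + 4 + 4 + 3 + 4 = 23
  Hale: 0 + 2 + 0 + 0 + 2 + 4 + 2 = 10
  Jones: 2 + 0 + 4 + 2 + 0 + 2 + 1 = 11
  Gupta: 1 + 4 + 2 + 3 + 1 + 0 + 0 = 11
  Khan: 3 + 1 + 3 + 1 + 3 + 1 + 3 = 15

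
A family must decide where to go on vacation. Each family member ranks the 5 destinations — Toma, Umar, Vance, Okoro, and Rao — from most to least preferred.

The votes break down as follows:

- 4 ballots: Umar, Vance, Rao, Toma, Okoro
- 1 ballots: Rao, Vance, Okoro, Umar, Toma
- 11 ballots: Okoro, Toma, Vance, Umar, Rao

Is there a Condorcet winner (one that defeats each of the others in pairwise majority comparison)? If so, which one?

Head-to-head results (16 voters total):
Toma vs Umar: Toma wins 11–5.
Toma vs Vance: Toma wins 11–5.
Toma vs Okoro: Okoro wins 12–4.
Toma vs Rao: Toma wins 11–5.
Umar vs Vance: Vance wins 12–4.
Umar vs Okoro: Okoro wins 12–4.
Umar vs Rao: Umar wins 15–1.
Vance vs Okoro: Okoro wins 11–5.
Vance vs Rao: Vance wins 15–1.
Okoro vs Rao: Okoro wins 11–5.
Okoro beats each rival — Toma (12–4), Umar (12–4), Vance (11–5), Rao (11–5) — so Okoro is the Condorcet winner.

Okoro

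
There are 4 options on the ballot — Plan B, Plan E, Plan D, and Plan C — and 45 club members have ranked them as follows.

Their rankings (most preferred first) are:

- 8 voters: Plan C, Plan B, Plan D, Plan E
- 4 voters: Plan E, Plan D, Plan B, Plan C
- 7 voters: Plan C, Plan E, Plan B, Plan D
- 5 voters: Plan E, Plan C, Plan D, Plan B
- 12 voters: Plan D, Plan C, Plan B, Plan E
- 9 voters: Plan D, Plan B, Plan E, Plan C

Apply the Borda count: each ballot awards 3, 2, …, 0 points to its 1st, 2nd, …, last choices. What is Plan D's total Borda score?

Borda scores:
  Plan B: 8·2 + 4·1 + 7·1 + 5·0 + 12·1 + 9·2 = 57
  Plan E: 8·0 + 4·3 + 7·2 + 5·3 + 12·0 + 9·1 = 50
  Plan D: 8·1 + 4·2 + 7·0 + 5·1 + 12·3 + 9·3 = 84
  Plan C: 8·3 + 4·0 + 7·3 + 5·2 + 12·2 + 9·0 = 79

84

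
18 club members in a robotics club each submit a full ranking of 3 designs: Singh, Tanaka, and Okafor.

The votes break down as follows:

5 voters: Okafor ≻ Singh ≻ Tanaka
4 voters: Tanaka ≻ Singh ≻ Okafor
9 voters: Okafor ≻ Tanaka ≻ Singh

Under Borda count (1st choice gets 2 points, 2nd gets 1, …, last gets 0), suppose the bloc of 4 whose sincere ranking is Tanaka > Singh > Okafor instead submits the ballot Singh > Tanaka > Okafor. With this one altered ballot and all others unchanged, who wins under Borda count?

Borda totals with the altered ballot: Singh 13, Tanaka 13, Okafor 28.
The winner is unchanged: still Okafor.

Okafor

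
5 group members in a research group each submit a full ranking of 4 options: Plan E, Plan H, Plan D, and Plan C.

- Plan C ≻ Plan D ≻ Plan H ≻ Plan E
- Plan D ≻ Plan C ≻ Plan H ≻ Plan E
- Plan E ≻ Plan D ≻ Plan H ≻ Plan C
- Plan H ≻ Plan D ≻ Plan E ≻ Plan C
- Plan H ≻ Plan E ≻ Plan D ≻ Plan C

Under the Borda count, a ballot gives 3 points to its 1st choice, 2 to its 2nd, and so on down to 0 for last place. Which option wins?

Plan D

Borda scores:
  Plan E: 0 + 0 + 3 + 1 + 2 = 6
  Plan H: 1 + 1 + 1 + 3 + 3 = 9
  Plan D: 2 + 3 + 2 + 2 + 1 = 10
  Plan C: 3 + 2 + 0 + 0 + 0 = 5
Plan D has the highest total.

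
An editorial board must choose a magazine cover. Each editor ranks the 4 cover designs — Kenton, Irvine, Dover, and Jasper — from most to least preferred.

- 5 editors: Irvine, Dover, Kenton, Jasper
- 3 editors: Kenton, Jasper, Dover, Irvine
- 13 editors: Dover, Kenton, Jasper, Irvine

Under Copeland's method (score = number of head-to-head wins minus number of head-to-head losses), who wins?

Dover

Pairwise results:
  Kenton vs Irvine: Kenton wins 16–5.
  Kenton vs Dover: Dover wins 18–3.
  Kenton vs Jasper: Kenton wins 21–0.
  Irvine vs Dover: Dover wins 16–5.
  Irvine vs Jasper: Jasper wins 16–5.
  Dover vs Jasper: Dover wins 18–3.
Copeland scores (wins − losses):
  Kenton: 2 − 1 = 1
  Irvine: 0 − 3 = -3
  Dover: 3 − 0 = 3
  Jasper: 1 − 2 = -1
Dover has the best Copeland score.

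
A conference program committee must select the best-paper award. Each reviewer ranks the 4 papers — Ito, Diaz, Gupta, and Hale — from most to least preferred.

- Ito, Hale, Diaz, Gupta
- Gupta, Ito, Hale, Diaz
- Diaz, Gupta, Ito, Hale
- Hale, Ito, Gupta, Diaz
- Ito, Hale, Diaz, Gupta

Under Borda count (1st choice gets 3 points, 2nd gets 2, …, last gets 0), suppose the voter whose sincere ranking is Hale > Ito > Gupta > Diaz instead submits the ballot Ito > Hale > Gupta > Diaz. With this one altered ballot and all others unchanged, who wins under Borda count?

Ito

Borda totals with the altered ballot: Ito 12, Diaz 5, Gupta 6, Hale 7.
The winner is unchanged: still Ito.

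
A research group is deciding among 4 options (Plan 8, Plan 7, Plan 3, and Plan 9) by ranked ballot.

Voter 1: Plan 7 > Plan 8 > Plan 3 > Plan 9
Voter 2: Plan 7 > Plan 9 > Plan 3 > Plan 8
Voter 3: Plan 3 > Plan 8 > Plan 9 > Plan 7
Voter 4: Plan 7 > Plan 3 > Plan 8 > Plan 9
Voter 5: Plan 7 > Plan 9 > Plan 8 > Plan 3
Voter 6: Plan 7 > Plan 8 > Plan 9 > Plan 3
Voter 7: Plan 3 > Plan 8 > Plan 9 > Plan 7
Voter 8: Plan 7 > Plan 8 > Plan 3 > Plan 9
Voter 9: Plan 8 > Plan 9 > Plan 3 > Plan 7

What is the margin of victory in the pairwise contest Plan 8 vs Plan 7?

Ballots ranking Plan 8 above Plan 7: 3.
Ballots ranking Plan 7 above Plan 8: 6.
Plan 7 wins 6–3, a margin of 3.

3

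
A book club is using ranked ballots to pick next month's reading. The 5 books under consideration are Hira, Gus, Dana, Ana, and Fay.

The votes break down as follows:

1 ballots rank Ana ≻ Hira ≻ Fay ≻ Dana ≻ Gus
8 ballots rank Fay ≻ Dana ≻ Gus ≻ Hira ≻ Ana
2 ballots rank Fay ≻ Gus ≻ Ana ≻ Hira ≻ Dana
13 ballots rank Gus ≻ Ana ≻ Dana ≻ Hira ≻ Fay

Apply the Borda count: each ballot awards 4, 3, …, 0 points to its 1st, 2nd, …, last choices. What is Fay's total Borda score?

42

Borda scores:
  Hira: 3 + 8·1 + 2·1 + 13·1 = 26
  Gus: 0 + 8·2 + 2·3 + 13·4 = 74
  Dana: 1 + 8·3 + 2·0 + 13·2 = 51
  Ana: 4 + 8·0 + 2·2 + 13·3 = 47
  Fay: 2 + 8·4 + 2·4 + 13·0 = 42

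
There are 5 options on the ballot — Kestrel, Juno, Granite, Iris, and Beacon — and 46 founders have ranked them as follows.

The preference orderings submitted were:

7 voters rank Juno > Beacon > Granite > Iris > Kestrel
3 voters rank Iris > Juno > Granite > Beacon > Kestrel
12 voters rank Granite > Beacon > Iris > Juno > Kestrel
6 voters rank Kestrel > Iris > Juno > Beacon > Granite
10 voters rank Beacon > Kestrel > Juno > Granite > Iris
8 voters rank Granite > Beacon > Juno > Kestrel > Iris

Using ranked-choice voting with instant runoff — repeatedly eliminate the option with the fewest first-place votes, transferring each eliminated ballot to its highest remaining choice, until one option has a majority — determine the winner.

Round 1: Granite 20, Beacon 10, Juno 7, Kestrel 6, Iris 3. Iris has the fewest and is eliminated.
Round 2: Granite 20, Juno 10, Beacon 10, Kestrel 6. Kestrel has the fewest and is eliminated.
Round 3: Granite 20, Juno 16, Beacon 10. Beacon has the fewest and is eliminated.
Round 4: Juno 26, Granite 20. Juno has a majority.

Juno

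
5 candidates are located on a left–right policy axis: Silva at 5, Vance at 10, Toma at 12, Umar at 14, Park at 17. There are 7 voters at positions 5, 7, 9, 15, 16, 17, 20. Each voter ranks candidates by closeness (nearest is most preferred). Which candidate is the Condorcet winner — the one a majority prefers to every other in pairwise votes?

With single-peaked preferences on a line, the Condorcet winner is the candidate closest to the median voter.
The median voter (position 15) is closest to Umar at 14.
Check: Umar vs Toma — voters closer to Umar: 4 of 7.

Umar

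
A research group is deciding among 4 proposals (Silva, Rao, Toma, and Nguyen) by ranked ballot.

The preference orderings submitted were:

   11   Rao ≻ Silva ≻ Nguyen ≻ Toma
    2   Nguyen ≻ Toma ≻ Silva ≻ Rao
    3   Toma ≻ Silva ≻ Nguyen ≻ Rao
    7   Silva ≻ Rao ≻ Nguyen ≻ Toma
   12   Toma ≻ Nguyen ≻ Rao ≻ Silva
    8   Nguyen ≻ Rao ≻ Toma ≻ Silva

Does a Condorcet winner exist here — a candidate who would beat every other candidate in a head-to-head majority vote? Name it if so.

Nguyen

Head-to-head results (43 voters total):
Silva vs Rao: Rao wins 31–12.
Silva vs Toma: Toma wins 25–18.
Silva vs Nguyen: Nguyen wins 22–21.
Rao vs Toma: Rao wins 26–17.
Rao vs Nguyen: Nguyen wins 25–18.
Toma vs Nguyen: Nguyen wins 28–15.
Nguyen beats each rival — Silva (22–21), Rao (25–18), Toma (28–15) — so Nguyen is the Condorcet winner.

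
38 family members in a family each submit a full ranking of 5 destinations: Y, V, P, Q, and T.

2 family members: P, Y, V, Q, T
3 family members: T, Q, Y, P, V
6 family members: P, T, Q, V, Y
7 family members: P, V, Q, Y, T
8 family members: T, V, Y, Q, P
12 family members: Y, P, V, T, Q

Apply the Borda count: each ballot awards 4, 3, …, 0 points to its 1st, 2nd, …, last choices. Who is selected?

P

Borda scores:
  Y: 2·3 + 3·2 + 6·0 + 7·1 + 8·2 + 12·4 = 83
  V: 2·2 + 3·0 + 6·1 + 7·3 + 8·3 + 12·2 = 79
  P: 2·4 + 3·1 + 6·4 + 7·4 + 8·0 + 12·3 = 99
  Q: 2·1 + 3·3 + 6·2 + 7·2 + 8·1 + 12·0 = 45
  T: 2·0 + 3·4 + 6·3 + 7·0 + 8·4 + 12·1 = 74
P has the highest total.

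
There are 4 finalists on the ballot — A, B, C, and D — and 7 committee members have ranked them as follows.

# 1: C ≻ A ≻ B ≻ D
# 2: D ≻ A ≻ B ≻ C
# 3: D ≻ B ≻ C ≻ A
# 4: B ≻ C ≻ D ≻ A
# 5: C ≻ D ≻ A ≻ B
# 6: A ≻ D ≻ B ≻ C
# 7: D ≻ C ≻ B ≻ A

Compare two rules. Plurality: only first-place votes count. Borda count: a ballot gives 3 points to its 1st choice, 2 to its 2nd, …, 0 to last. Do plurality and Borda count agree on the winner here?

Yes

Plurality first-place counts: A 1, B 1, C 2, D 3 → D.
Borda totals: A 8, B 9, C 11, D 14 → D.
The two rules agree on D.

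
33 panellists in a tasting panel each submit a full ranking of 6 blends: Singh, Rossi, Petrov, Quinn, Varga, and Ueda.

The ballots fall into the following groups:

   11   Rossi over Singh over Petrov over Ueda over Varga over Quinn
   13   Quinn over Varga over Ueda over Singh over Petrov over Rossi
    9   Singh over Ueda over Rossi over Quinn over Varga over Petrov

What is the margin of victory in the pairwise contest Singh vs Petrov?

33

Ballots ranking Singh above Petrov: 11+13+9 = 33.
Ballots ranking Petrov above Singh: 0.
Singh wins 33–0, a margin of 33.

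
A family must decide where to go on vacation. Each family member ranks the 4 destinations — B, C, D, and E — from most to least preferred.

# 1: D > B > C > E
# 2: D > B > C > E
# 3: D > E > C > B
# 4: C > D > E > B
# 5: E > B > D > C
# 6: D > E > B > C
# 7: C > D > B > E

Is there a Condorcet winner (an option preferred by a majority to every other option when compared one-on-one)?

Yes

Head-to-head results (7 voters total):
B vs C: B wins 4–3.
B vs D: D wins 6–1.
B vs E: E wins 4–3.
C vs D: D wins 5–2.
C vs E: C wins 4–3.
D vs E: D wins 6–1.
D beats each rival — B (6–1), C (5–2), E (6–1) — so D is the Condorcet winner.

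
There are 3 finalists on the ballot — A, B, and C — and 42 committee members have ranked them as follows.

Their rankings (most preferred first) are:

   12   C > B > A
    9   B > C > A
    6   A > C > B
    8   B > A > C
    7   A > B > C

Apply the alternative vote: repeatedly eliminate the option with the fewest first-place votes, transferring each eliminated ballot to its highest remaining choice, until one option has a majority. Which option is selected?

B

Round 1: B 17, A 13, C 12. C has the fewest and is eliminated.
Round 2: B 29, A 13. B has a majority.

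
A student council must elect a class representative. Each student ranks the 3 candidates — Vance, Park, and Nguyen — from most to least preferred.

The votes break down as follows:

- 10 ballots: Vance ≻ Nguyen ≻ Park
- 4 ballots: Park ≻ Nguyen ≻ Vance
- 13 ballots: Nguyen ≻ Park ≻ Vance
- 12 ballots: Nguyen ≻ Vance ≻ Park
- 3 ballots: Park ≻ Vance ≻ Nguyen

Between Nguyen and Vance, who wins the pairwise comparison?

Ballots ranking Nguyen above Vance: 4+13+12 = 29.
Ballots ranking Vance above Nguyen: 10+3 = 13.
Nguyen wins the head-to-head, 29–13.

Nguyen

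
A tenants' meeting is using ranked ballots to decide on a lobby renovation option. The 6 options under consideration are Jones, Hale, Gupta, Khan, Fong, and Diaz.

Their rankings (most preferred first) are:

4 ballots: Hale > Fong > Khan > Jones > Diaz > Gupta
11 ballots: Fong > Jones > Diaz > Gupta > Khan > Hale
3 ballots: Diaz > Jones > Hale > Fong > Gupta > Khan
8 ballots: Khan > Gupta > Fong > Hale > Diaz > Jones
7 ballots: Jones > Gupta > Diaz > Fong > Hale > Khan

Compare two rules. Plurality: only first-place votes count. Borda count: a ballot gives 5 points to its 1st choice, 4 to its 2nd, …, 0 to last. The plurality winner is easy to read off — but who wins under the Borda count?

Plurality first-place counts: Jones 7, Hale 4, Gupta 0, Khan 8, Fong 11, Diaz 3 → Fong.
Borda totals: Jones 99, Hale 52, Gupta 85, Khan 63, Fong 115, Diaz 81 → Fong.

Fong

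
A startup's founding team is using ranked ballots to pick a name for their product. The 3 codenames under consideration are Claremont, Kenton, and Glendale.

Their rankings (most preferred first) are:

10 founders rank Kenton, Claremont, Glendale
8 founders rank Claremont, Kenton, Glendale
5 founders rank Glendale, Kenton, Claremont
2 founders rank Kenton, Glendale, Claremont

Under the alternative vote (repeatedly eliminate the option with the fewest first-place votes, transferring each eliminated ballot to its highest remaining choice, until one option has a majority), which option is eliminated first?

Round 1: Kenton 12, Claremont 8, Glendale 5. Glendale has the fewest and is eliminated.
Round 2: Kenton 17, Claremont 8. Kenton has a majority.

Glendale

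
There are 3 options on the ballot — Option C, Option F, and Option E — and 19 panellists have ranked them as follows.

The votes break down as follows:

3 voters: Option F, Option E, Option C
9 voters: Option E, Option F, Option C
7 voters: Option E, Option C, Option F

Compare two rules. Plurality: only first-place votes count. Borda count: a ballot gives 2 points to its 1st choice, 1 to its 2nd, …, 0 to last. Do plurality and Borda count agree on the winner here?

Yes

Plurality first-place counts: Option C 0, Option F 3, Option E 16 → Option E.
Borda totals: Option C 7, Option F 15, Option E 35 → Option E.
The two rules agree on Option E.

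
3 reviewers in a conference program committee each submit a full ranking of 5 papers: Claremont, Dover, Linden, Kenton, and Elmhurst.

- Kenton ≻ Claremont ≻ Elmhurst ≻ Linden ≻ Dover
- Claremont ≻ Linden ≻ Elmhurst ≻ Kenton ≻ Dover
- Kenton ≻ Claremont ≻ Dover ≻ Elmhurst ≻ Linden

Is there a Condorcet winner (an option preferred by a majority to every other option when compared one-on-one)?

Head-to-head results (3 voters total):
Claremont vs Dover: Claremont wins 3–0.
Claremont vs Linden: Claremont wins 3–0.
Claremont vs Kenton: Kenton wins 2–1.
Claremont vs Elmhurst: Claremont wins 3–0.
Dover vs Linden: Linden wins 2–1.
Dover vs Kenton: Kenton wins 3–0.
Dover vs Elmhurst: Elmhurst wins 2–1.
Linden vs Kenton: Kenton wins 2–1.
Linden vs Elmhurst: Elmhurst wins 2–1.
Kenton vs Elmhurst: Kenton wins 2–1.
Kenton beats each rival — Claremont (2–1), Dover (3–0), Linden (2–1), Elmhurst (2–1) — so Kenton is the Condorcet winner.

Yes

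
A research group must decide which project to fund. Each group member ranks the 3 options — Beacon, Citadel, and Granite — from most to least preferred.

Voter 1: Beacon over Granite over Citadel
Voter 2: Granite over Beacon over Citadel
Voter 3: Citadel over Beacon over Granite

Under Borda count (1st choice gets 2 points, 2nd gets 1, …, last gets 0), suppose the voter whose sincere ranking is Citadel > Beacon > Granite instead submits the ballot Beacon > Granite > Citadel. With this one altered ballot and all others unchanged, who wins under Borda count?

Borda totals with the altered ballot: Beacon 5, Citadel 0, Granite 4.
The winner is unchanged: still Beacon.

Beacon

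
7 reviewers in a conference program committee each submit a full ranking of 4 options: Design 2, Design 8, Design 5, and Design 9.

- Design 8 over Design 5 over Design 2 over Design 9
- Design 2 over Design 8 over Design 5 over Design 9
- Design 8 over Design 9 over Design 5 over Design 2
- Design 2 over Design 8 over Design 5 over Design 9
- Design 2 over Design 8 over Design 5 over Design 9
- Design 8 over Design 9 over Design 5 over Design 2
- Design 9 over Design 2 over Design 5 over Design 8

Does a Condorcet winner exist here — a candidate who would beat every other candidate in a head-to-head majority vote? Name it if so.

Design 2

Head-to-head results (7 voters total):
Design 2 vs Design 8: Design 2 wins 4–3.
Design 2 vs Design 5: Design 2 wins 4–3.
Design 2 vs Design 9: Design 2 wins 4–3.
Design 8 vs Design 5: Design 8 wins 6–1.
Design 8 vs Design 9: Design 8 wins 6–1.
Design 5 vs Design 9: Design 5 wins 4–3.
Design 2 beats each rival — Design 8 (4–3), Design 5 (4–3), Design 9 (4–3) — so Design 2 is the Condorcet winner.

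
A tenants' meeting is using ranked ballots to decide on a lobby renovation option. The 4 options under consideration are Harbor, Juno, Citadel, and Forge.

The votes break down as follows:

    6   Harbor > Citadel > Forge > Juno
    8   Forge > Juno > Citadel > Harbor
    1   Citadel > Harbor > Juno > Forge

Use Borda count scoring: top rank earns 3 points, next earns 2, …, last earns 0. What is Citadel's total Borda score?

23

Borda scores:
  Harbor: 6·3 + 8·0 + 2 = 20
  Juno: 6·0 + 8·2 + 1 = 17
  Citadel: 6·2 + 8·1 + 3 = 23
  Forge: 6·1 + 8·3 + 0 = 30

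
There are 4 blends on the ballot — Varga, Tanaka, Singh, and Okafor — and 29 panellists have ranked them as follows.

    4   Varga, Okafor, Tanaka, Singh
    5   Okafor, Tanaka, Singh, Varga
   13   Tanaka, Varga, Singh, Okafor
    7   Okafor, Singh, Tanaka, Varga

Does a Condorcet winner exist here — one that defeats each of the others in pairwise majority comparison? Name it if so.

Head-to-head results (29 voters total):
Varga vs Tanaka: Tanaka wins 25–4.
Varga vs Singh: Varga wins 17–12.
Varga vs Okafor: Varga wins 17–12.
Tanaka vs Singh: Tanaka wins 22–7.
Tanaka vs Okafor: Okafor wins 16–13.
Singh vs Okafor: Okafor wins 16–13.
No candidate beats all others: Varga beats Okafor beats Tanaka beats Varga, a majority cycle.

No Condorcet winner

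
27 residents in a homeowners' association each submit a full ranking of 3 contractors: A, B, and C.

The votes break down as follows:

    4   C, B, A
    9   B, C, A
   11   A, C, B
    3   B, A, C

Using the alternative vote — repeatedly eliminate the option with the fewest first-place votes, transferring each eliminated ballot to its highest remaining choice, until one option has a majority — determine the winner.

Round 1: B 12, A 11, C 4. C has the fewest and is eliminated.
Round 2: B 16, A 11. B has a majority.

B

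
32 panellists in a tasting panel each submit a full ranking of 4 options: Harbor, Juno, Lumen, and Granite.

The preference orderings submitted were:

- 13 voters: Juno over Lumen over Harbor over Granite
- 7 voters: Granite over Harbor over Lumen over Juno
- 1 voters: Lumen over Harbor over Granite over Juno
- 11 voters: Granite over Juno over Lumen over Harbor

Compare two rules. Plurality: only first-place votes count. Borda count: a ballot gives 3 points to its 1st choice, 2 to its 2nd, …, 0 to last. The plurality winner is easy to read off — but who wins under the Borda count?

Plurality first-place counts: Harbor 0, Juno 13, Lumen 1, Granite 18 → Granite.
Borda totals: Harbor 29, Juno 61, Lumen 47, Granite 55 → Juno.

Juno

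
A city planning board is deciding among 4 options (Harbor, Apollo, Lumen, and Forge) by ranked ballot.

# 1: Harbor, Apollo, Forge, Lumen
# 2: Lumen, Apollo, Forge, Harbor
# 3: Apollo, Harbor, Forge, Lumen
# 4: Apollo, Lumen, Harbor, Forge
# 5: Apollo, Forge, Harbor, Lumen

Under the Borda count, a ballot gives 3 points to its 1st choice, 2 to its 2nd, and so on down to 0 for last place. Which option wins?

Apollo

Borda scores:
  Harbor: 3 + 0 + 2 + 1 + 1 = 7
  Apollo: 2 + 2 + 3 + 3 + 3 = 13
  Lumen: 0 + 3 + 0 + 2 + 0 = 5
  Forge: 1 + 1 + 1 + 0 + 2 = 5
Apollo has the highest total.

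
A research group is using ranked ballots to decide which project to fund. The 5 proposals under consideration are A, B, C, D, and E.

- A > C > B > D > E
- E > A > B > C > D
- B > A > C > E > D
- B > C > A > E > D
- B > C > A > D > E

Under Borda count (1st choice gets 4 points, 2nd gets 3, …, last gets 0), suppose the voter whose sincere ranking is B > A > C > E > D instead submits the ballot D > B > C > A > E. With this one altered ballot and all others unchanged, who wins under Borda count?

Borda totals with the altered ballot: A 12, B 15, C 12, D 6, E 5.
The winner is unchanged: still B.

B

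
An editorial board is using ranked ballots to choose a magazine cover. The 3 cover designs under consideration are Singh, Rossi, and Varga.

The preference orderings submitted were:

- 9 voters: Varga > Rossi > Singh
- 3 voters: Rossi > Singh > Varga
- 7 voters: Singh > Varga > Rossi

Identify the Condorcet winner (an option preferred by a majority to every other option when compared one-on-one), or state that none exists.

None — there is no Condorcet winner

Head-to-head results (19 voters total):
Singh vs Rossi: Rossi wins 12–7.
Singh vs Varga: Singh wins 10–9.
Rossi vs Varga: Varga wins 16–3.
No candidate beats all others: Singh beats Varga beats Rossi beats Singh, a majority cycle.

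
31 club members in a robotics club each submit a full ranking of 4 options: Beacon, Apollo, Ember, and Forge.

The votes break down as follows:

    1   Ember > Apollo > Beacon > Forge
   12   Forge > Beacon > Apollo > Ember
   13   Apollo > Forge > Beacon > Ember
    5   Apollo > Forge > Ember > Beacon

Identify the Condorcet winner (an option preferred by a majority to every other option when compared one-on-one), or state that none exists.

Apollo

Head-to-head results (31 voters total):
Beacon vs Apollo: Apollo wins 19–12.
Beacon vs Ember: Beacon wins 25–6.
Beacon vs Forge: Forge wins 30–1.
Apollo vs Ember: Apollo wins 30–1.
Apollo vs Forge: Apollo wins 19–12.
Ember vs Forge: Forge wins 30–1.
Apollo beats each rival — Beacon (19–12), Ember (30–1), Forge (19–12) — so Apollo is the Condorcet winner.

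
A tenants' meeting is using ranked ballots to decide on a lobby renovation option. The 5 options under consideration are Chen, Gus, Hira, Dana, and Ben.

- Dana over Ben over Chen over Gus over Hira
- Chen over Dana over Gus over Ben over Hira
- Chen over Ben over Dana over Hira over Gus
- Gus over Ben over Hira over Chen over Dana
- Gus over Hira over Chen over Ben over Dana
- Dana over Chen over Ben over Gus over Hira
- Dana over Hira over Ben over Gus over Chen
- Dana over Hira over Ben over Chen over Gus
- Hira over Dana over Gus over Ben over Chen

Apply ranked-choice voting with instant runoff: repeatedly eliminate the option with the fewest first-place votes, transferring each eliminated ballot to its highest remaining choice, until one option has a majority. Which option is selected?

Round 1: Dana 4, Chen 2, Gus 2, Hira 1, Ben 0. Ben has the fewest and is eliminated.
Round 2: Dana 4, Chen 2, Gus 2, Hira 1. Hira has the fewest and is eliminated.
Round 3: Dana 5, Chen 2, Gus 2. Dana has a majority.

Dana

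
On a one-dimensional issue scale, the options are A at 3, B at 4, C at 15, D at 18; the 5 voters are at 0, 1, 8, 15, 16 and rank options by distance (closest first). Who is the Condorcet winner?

With single-peaked preferences on a line, the Condorcet winner is the candidate closest to the median voter.
The median voter (position 8) is closest to B at 4.
Check: B vs C — voters closer to B: 3 of 5.

B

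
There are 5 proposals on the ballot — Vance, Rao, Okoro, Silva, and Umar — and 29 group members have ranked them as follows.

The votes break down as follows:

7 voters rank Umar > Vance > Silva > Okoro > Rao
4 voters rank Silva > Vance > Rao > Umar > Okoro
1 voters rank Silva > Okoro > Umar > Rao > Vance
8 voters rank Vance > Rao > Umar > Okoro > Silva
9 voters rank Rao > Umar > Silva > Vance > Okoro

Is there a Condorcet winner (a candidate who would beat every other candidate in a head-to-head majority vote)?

No

Head-to-head results (29 voters total):
Vance vs Rao: Vance wins 19–10.
Vance vs Okoro: Vance wins 28–1.
Vance vs Silva: Vance wins 15–14.
Vance vs Umar: Umar wins 17–12.
Rao vs Okoro: Rao wins 21–8.
Rao vs Silva: Rao wins 17–12.
Rao vs Umar: Rao wins 21–8.
Okoro vs Silva: Silva wins 21–8.
Okoro vs Umar: Umar wins 28–1.
Silva vs Umar: Umar wins 24–5.
No candidate beats all others: Vance beats Rao beats Umar beats Vance, a majority cycle.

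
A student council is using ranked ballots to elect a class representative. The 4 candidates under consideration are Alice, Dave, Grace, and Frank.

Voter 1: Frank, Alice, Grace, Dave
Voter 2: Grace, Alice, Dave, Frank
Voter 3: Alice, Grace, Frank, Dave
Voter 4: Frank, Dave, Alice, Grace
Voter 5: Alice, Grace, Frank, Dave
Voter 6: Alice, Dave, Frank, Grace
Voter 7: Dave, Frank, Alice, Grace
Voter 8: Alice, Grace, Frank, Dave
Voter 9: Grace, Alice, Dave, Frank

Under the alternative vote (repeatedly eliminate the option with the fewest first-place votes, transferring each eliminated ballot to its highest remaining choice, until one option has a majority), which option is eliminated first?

Round 1: Alice 4, Grace 2, Frank 2, Dave 1. Dave has the fewest and is eliminated.
Round 2: Alice 4, Frank 3, Grace 2. Grace has the fewest and is eliminated.
Round 3: Alice 6, Frank 3. Alice has a majority.

Dave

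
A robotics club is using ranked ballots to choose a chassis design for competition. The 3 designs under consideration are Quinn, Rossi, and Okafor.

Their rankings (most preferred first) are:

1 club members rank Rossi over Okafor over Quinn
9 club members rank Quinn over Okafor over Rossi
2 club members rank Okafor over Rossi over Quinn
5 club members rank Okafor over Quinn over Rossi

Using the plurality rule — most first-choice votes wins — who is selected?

First-place vote totals:
  Quinn: 9
  Rossi: 1
  Okafor: 7
Quinn has the most first-place votes.

Quinn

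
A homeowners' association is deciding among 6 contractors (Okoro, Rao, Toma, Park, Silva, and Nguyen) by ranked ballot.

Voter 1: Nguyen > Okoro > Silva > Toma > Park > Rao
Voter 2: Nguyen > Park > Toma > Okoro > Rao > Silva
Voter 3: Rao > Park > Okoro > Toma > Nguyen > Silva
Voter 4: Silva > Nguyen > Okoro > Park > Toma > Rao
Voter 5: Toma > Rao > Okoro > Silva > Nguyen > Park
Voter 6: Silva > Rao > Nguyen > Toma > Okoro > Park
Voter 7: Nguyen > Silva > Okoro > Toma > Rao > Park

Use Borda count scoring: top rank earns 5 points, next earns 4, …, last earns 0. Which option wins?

Borda scores:
  Okoro: 4 + 2 + 3 + 3 + 3 + 1 + 3 = 19
  Rao: 0 + 1 + 5 + 0 + 4 + 4 + 1 = 15
  Toma: 2 + 3 + 2 + 1 + 5 + 2 + 2 = 17
  Park: 1 + 4 + 4 + 2 + 0 + 0 + 0 = 11
  Silva: 3 + 0 + 0 + 5 + 2 + 5 + 4 = 19
  Nguyen: 5 + 5 + 1 + 4 + 1 + 3 + 5 = 24
Nguyen has the highest total.

Nguyen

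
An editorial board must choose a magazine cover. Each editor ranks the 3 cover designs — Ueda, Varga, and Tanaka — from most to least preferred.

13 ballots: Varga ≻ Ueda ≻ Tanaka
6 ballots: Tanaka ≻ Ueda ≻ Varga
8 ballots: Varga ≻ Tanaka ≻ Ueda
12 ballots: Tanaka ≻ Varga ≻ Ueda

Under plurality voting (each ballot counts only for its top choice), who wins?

First-place vote totals:
  Ueda: 0
  Varga: 21
  Tanaka: 18
Varga has the most first-place votes.

Varga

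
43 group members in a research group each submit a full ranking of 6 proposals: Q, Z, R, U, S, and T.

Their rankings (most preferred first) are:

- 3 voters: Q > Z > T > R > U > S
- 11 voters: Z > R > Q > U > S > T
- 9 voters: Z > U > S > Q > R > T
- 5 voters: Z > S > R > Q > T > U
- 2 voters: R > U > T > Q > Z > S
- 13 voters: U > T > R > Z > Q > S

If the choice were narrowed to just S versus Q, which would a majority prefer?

Q

Ballots ranking S above Q: 9+5 = 14.
Ballots ranking Q above S: 3+11+2+13 = 29.
Q wins the head-to-head, 29–14.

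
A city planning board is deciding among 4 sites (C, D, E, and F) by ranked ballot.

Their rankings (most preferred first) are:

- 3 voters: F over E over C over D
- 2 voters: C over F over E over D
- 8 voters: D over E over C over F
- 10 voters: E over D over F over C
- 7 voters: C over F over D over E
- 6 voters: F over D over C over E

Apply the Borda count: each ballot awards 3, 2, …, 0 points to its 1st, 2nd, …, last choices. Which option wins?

D

Borda scores:
  C: 3·1 + 2·3 + 8·1 + 10·0 + 7·3 + 6·1 = 44
  D: 3·0 + 2·0 + 8·3 + 10·2 + 7·1 + 6·2 = 63
  E: 3·2 + 2·1 + 8·2 + 10·3 + 7·0 + 6·0 = 54
  F: 3·3 + 2·2 + 8·0 + 10·1 + 7·2 + 6·3 = 55
D has the highest total.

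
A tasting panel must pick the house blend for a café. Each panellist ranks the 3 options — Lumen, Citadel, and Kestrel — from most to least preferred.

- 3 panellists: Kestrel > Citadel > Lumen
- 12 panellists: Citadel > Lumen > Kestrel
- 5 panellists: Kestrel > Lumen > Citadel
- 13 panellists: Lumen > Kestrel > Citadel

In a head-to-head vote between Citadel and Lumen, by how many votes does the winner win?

3

Ballots ranking Citadel above Lumen: 3+12 = 15.
Ballots ranking Lumen above Citadel: 5+13 = 18.
Lumen wins 18–15, a margin of 3.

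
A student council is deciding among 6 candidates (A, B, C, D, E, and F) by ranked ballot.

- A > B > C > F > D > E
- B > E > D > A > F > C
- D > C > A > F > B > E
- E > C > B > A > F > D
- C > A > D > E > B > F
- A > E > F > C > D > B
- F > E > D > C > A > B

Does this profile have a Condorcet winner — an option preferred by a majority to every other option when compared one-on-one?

Head-to-head results (7 voters total):
A vs B: A wins 5–2.
A vs C: C wins 4–3.
A vs D: A wins 4–3.
A vs E: A wins 4–3.
A vs F: A wins 6–1.
B vs C: C wins 5–2.
B vs D: D wins 4–3.
B vs E: E wins 4–3.
B vs F: B wins 4–3.
C vs D: C wins 4–3.
C vs E: E wins 4–3.
C vs F: C wins 4–3.
D vs E: E wins 4–3.
D vs F: F wins 4–3.
E vs F: E wins 4–3.
No candidate beats all others: A beats E beats C beats A, a majority cycle.

No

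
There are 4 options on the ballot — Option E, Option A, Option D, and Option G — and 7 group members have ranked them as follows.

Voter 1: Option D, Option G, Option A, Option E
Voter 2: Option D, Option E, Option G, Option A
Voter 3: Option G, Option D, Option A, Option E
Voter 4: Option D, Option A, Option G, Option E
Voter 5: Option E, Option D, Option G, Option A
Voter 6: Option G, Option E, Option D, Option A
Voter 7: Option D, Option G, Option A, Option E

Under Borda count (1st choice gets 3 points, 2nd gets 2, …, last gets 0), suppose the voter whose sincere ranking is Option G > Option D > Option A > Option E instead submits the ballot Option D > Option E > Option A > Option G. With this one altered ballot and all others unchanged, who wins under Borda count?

Borda totals with the altered ballot: Option E 9, Option A 5, Option D 18, Option G 10.
The winner is unchanged: still Option D.

Option D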